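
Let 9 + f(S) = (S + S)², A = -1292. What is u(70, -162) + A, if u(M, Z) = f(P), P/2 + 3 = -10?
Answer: 1403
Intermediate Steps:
P = -26 (P = -6 + 2*(-10) = -6 - 20 = -26)
f(S) = -9 + 4*S² (f(S) = -9 + (S + S)² = -9 + (2*S)² = -9 + 4*S²)
u(M, Z) = 2695 (u(M, Z) = -9 + 4*(-26)² = -9 + 4*676 = -9 + 2704 = 2695)
u(70, -162) + A = 2695 - 1292 = 1403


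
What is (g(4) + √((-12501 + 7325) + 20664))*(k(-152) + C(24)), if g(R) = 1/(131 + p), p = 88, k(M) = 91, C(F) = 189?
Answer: 280/219 + 24640*√2 ≈ 34848.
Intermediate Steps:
g(R) = 1/219 (g(R) = 1/(131 + 88) = 1/219)
(g(4) + √((-12501 + 7325) + 20664))*(k(-152) + C(24)) = (1/219 + √((-12501 + 7325) + 20664))*(91 + 189) = (1/219 + √(-5176 + 20664))*280 = (1/219 + √15488)*280 = (1/219 + 88*√2)*280 = 280/219 + 24640*√2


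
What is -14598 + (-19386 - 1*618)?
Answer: -34602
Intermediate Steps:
-14598 + (-19386 - 1*618) = -14598 + (-19386 - 618) = -14598 - 20004 = -34602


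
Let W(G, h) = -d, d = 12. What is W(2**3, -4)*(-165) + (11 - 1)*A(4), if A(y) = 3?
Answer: 2010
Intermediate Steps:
W(G, h) = -12 (W(G, h) = -1*12 = -12)
W(2**3, -4)*(-165) + (11 - 1)*A(4) = -12*(-165) + (11 - 1)*3 = 1980 + 10*3 = 1980 + 30 = 2010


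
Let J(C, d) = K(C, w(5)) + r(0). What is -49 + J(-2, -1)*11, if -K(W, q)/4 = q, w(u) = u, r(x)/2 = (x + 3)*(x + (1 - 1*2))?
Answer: -335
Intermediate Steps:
r(x) = 2*(-1 + x)*(3 + x) (r(x) = 2*((x + 3)*(x + (1 - 1*2))) = 2*((3 + x)*(x + (1 - 2))) = 2*((3 + x)*(x - 1)) = 2*((3 + x)*(-1 + x)) = 2*((-1 + x)*(3 + x)) = 2*(-1 + x)*(3 + x))
K(W, q) = -4*q
J(C, d) = -26 (J(C, d) = -4*5 + (-6 + 2*0² + 4*0) = -20 + (-6 + 2*0 + 0) = -20 + (-6 + 0 + 0) = -20 - 6 = -26)
-49 + J(-2, -1)*11 = -49 - 26*11 = -49 - 286 = -335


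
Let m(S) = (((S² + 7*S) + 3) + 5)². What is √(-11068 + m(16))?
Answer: 2*√32577 ≈ 360.98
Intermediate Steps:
m(S) = (8 + S² + 7*S)² (m(S) = ((3 + S² + 7*S) + 5)² = (8 + S² + 7*S)²)
√(-11068 + m(16)) = √(-11068 + (8 + 16² + 7*16)²) = √(-11068 + (8 + 256 + 112)²) = √(-11068 + 376²) = √(-11068 + 141376) = √130308 = 2*√32577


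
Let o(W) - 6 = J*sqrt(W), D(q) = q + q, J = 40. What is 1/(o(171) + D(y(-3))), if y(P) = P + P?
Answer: 1/45594 + 10*sqrt(19)/22797 ≈ 0.0019340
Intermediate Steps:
y(P) = 2*P
D(q) = 2*q
o(W) = 6 + 40*sqrt(W)
1/(o(171) + D(y(-3))) = 1/((6 + 40*sqrt(171)) + 2*(2*(-3))) = 1/((6 + 40*(3*sqrt(19))) + 2*(-6)) = 1/((6 + 120*sqrt(19)) - 12) = 1/(-6 + 120*sqrt(19))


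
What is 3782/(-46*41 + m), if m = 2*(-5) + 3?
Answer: -3782/1893 ≈ -1.9979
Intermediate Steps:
m = -7 (m = -10 + 3 = -7)
3782/(-46*41 + m) = 3782/(-46*41 - 7) = 3782/(-1886 - 7) = 3782/(-1893) = 3782*(-1/1893) = -3782/1893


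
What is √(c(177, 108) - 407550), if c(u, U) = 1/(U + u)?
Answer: I*√33103248465/285 ≈ 638.4*I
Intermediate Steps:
√(c(177, 108) - 407550) = √(1/(108 + 177) - 407550) = √(1/285 - 407550) = √(-116151749/285) = I*√33103248465/285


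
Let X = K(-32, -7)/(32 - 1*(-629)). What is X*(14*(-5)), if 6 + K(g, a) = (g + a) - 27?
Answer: 5040/661 ≈ 7.6248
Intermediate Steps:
K(g, a) = -33 + a + g (K(g, a) = -6 + ((g + a) - 27) = -6 + ((a + g) - 27) = -6 + (-27 + a + g) = -33 + a + g)
X = -72/661 (X = (-33 - 7 - 32)/(32 - 1*(-629)) = -72/(32 + 629) = -72/661 ≈ -0.10893)
X*(14*(-5)) = -1008*(-5)/661 = -72/661*(-70) = 5040/661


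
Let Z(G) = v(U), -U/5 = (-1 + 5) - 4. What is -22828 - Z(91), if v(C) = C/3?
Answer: -22828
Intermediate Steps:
U = 0 (U = -5*((-1 + 5) - 4) = -5*(4 - 4) = -5*0 = 0)
v(C) = C/3 (v(C) = C*(⅓) = C/3)
Z(G) = 0 (Z(G) = (⅓)*0 = 0)
-22828 - Z(91) = -22828 - 1*0 = -22828 + 0 = -22828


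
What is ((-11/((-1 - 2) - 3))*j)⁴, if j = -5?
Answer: 9150625/1296 ≈ 7060.7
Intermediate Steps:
((-11/((-1 - 2) - 3))*j)⁴ = (-11/((-1 - 2) - 3)*(-5))⁴ = (-11/(-3 - 3)*(-5))⁴ = (-11/(-6)*(-5))⁴ = (-11*(-⅙)*(-5))⁴ = ((11/6)*(-5))⁴ = (-55/6)⁴ = 9150625/1296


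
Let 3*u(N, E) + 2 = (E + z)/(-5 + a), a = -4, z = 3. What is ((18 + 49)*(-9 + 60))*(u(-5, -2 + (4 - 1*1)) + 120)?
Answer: 3665302/9 ≈ 4.0726e+5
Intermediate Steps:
u(N, E) = -7/9 - E/27 (u(N, E) = -⅔ + ((E + 3)/(-5 - 4))/3 = -⅔ + ((3 + E)/(-9))/3 = -⅔ + ((3 + E)*(-⅑))/3 = -⅔ + (-⅓ - E/9)/3 = -⅔ + (-⅑ - E/27) = -7/9 - E/27)
((18 + 49)*(-9 + 60))*(u(-5, -2 + (4 - 1*1)) + 120) = ((18 + 49)*(-9 + 60))*((-7/9 - (-2 + (4 - 1*1))/27) + 120) = (67*51)*((-7/9 - (-2 + (4 - 1))/27) + 120) = 3417*((-7/9 - (-2 + 3)/27) + 120) = 3417*((-7/9 - 1/27*1) + 120) = 3417*((-7/9 - 1/27) + 120) = 3417*(-22/27 + 120) = 3417*(3218/27) = 3665302/9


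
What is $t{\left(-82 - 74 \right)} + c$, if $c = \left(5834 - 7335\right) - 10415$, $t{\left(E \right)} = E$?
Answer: $-12072$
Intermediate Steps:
$c = -11916$ ($c = -1501 - 10415 = -11916$)
$t{\left(-82 - 74 \right)} + c = \left(-82 - 74\right) - 11916 = -156 - 11916 = -12072$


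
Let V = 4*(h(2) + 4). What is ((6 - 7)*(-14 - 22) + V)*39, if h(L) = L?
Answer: 2340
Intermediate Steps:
V = 24 (V = 4*(2 + 4) = 4*6 = 24)
((6 - 7)*(-14 - 22) + V)*39 = ((6 - 7)*(-14 - 22) + 24)*39 = (-1*(-36) + 24)*39 = (36 + 24)*39 = 60*39 = 2340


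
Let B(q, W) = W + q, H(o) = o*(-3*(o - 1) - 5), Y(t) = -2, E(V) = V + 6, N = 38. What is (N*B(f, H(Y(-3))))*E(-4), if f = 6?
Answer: -152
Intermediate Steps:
E(V) = 6 + V
H(o) = o*(-2 - 3*o) (H(o) = o*(-3*(-1 + o) - 5) = o*((3 - 3*o) - 5) = o*(-2 - 3*o))
(N*B(f, H(Y(-3))))*E(-4) = (38*(-1*(-2)*(2 + 3*(-2)) + 6))*(6 - 4) = (38*(-1*(-2)*(2 - 6) + 6))*2 = (38*(-1*(-2)*(-4) + 6))*2 = (38*(-8 + 6))*2 = (38*(-2))*2 = -76*2 = -152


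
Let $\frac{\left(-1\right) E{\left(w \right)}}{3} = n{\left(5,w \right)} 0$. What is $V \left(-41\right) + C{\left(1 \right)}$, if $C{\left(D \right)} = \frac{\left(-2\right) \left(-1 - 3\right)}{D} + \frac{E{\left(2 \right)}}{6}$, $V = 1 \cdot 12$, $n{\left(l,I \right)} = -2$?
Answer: $-484$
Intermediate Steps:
$V = 12$
$E{\left(w \right)} = 0$ ($E{\left(w \right)} = - 3 \left(\left(-2\right) 0\right) = \left(-3\right) 0 = 0$)
$C{\left(D \right)} = \frac{8}{D}$ ($C{\left(D \right)} = \frac{\left(-2\right) \left(-1 - 3\right)}{D} + \frac{0}{6} = \frac{\left(-2\right) \left(-4\right)}{D} + 0 \cdot \frac{1}{6} = \frac{8}{D} + 0 = \frac{8}{D}$)
$V \left(-41\right) + C{\left(1 \right)} = 12 \left(-41\right) + \frac{8}{1} = -492 + 8 \cdot 1 = -492 + 8 = -484$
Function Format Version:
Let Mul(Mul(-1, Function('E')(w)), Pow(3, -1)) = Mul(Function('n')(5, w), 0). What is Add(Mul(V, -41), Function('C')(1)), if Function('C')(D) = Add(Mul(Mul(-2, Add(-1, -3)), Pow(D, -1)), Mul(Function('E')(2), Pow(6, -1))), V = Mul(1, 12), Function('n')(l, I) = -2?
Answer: -484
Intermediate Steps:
V = 12
Function('E')(w) = 0 (Function('E')(w) = Mul(-3, Mul(-2, 0)) = Mul(-3, 0) = 0)
Function('C')(D) = Mul(8, Pow(D, -1)) (Function('C')(D) = Add(Mul(Mul(-2, Add(-1, -3)), Pow(D, -1)), Mul(0, Pow(6, -1))) = Add(Mul(Mul(-2, -4), Pow(D, -1)), Mul(0, Rational(1, 6))) = Add(Mul(8, Pow(D, -1)), 0) = Mul(8, Pow(D, -1)))
Add(Mul(V, -41), Function('C')(1)) = Add(Mul(12, -41), Mul(8, Pow(1, -1))) = Add(-492, Mul(8, 1)) = Add(-492, 8) = -484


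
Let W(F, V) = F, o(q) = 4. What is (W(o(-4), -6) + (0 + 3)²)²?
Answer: 169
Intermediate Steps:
(W(o(-4), -6) + (0 + 3)²)² = (4 + (0 + 3)²)² = (4 + 3²)² = (4 + 9)² = 13² = 169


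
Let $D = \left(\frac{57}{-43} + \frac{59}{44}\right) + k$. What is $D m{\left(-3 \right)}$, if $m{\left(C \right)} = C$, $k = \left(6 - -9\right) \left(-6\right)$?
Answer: $\frac{510753}{1892} \approx 269.95$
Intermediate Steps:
$k = -90$ ($k = \left(6 + 9\right) \left(-6\right) = 15 \left(-6\right) = -90$)
$D = - \frac{170251}{1892}$ ($D = \left(\frac{57}{-43} + \frac{59}{44}\right) - 90 = \left(57 \left(- \frac{1}{43}\right) + 59 \cdot \frac{1}{44}\right) - 90 = \left(- \frac{57}{43} + \frac{59}{44}\right) - 90 = \frac{29}{1892} - 90 = - \frac{170251}{1892} \approx -89.985$)
$D m{\left(-3 \right)} = \left(- \frac{170251}{1892}\right) \left(-3\right) = \frac{510753}{1892}$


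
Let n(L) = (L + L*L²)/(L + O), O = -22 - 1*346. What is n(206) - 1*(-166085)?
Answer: 9081874/81 ≈ 1.1212e+5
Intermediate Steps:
O = -368 (O = -22 - 346 = -368)
n(L) = (L + L³)/(-368 + L) (n(L) = (L + L*L²)/(L - 368) = (L + L³)/(-368 + L))
n(206) - 1*(-166085) = (206 + 206³)/(-368 + 206) - 1*(-166085) = (206 + 8741816)/(-162) + 166085 = -1/162*8742022 + 166085 = -4371011/81 + 166085 = 9081874/81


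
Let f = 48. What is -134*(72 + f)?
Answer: -16080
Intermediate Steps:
-134*(72 + f) = -134*(72 + 48) = -134*120 = -16080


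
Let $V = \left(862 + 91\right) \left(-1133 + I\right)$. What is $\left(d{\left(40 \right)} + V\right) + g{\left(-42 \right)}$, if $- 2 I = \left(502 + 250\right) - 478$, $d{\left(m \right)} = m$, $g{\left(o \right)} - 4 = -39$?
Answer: $-1210305$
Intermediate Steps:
$g{\left(o \right)} = -35$ ($g{\left(o \right)} = 4 - 39 = -35$)
$I = -137$ ($I = - \frac{\left(502 + 250\right) - 478}{2} = - \frac{752 - 478}{2} = \left(- \frac{1}{2}\right) 274 = -137$)
$V = -1210310$ ($V = \left(862 + 91\right) \left(-1133 - 137\right) = 953 \left(-1270\right) = -1210310$)
$\left(d{\left(40 \right)} + V\right) + g{\left(-42 \right)} = \left(40 - 1210310\right) - 35 = -1210270 - 35 = -1210305$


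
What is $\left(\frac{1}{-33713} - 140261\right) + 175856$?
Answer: $\frac{1200014234}{33713} \approx 35595.0$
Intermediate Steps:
$\left(\frac{1}{-33713} - 140261\right) + 175856 = \left(- \frac{1}{33713} - 140261\right) + 175856 = - \frac{4728619094}{33713} + 175856 = \frac{1200014234}{33713}$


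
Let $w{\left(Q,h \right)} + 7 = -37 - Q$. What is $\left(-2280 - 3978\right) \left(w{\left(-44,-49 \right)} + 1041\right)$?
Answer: $-6514578$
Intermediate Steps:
$w{\left(Q,h \right)} = -44 - Q$ ($w{\left(Q,h \right)} = -7 - \left(37 + Q\right) = -44 - Q$)
$\left(-2280 - 3978\right) \left(w{\left(-44,-49 \right)} + 1041\right) = \left(-2280 - 3978\right) \left(\left(-44 - -44\right) + 1041\right) = - 6258 \left(\left(-44 + 44\right) + 1041\right) = - 6258 \left(0 + 1041\right) = \left(-6258\right) 1041 = -6514578$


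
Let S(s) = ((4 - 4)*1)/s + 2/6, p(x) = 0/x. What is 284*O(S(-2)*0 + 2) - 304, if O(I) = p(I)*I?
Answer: -304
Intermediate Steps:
p(x) = 0
S(s) = 1/3 (S(s) = (0*1)/s + 2*(1/6) = 0/s + 1/3 = 0 + 1/3 = 1/3)
O(I) = 0 (O(I) = 0*I = 0)
284*O(S(-2)*0 + 2) - 304 = 284*0 - 304 = 0 - 304 = -304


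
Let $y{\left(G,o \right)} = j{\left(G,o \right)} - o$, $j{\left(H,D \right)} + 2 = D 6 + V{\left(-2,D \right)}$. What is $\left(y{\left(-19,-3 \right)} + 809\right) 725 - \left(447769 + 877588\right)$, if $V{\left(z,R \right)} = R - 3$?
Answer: $-755507$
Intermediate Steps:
$V{\left(z,R \right)} = -3 + R$
$j{\left(H,D \right)} = -5 + 7 D$ ($j{\left(H,D \right)} = -2 + \left(D 6 + \left(-3 + D\right)\right) = -2 + \left(6 D + \left(-3 + D\right)\right) = -2 + \left(-3 + 7 D\right) = -5 + 7 D$)
$y{\left(G,o \right)} = -5 + 6 o$ ($y{\left(G,o \right)} = \left(-5 + 7 o\right) - o = -5 + 6 o$)
$\left(y{\left(-19,-3 \right)} + 809\right) 725 - \left(447769 + 877588\right) = \left(\left(-5 + 6 \left(-3\right)\right) + 809\right) 725 - \left(447769 + 877588\right) = \left(\left(-5 - 18\right) + 809\right) 725 - 1325357 = \left(-23 + 809\right) 725 - 1325357 = 786 \cdot 725 - 1325357 = 569850 - 1325357 = -755507$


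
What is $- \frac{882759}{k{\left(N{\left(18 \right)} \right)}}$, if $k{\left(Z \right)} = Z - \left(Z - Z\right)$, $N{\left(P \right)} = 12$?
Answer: $- \frac{294253}{4} \approx -73563.0$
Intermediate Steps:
$k{\left(Z \right)} = Z$ ($k{\left(Z \right)} = Z - 0 = Z + 0 = Z$)
$- \frac{882759}{k{\left(N{\left(18 \right)} \right)}} = - \frac{882759}{12} = \left(-882759\right) \frac{1}{12} = - \frac{294253}{4}$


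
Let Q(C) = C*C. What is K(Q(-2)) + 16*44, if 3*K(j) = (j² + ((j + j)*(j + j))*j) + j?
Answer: 796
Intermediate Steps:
Q(C) = C²
K(j) = j/3 + j²/3 + 4*j³/3 (K(j) = ((j² + ((j + j)*(j + j))*j) + j)/3 = ((j² + ((2*j)*(2*j))*j) + j)/3 = ((j² + (4*j²)*j) + j)/3 = ((j² + 4*j³) + j)/3 = (j + j² + 4*j³)/3 = j/3 + j²/3 + 4*j³/3)
K(Q(-2)) + 16*44 = (⅓)*(-2)²*(1 + (-2)² + 4*((-2)²)²) + 16*44 = (⅓)*4*(1 + 4 + 4*4²) + 704 = (⅓)*4*(1 + 4 + 4*16) + 704 = (⅓)*4*(1 + 4 + 64) + 704 = (⅓)*4*69 + 704 = 92 + 704 = 796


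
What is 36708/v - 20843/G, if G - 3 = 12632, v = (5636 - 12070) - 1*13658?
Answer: -11612936/3340295 ≈ -3.4766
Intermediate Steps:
v = -20092 (v = -6434 - 13658 = -20092)
G = 12635 (G = 3 + 12632 = 12635)
36708/v - 20843/G = 36708/(-20092) - 20843/12635 = 36708*(-1/20092) - 20843*1/12635 = -9177/5023 - 1097/665 = -11612936/3340295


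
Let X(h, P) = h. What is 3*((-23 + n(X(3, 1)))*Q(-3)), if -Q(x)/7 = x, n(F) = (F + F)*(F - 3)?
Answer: -1449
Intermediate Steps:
n(F) = 2*F*(-3 + F) (n(F) = (2*F)*(-3 + F) = 2*F*(-3 + F))
Q(x) = -7*x
3*((-23 + n(X(3, 1)))*Q(-3)) = 3*((-23 + 2*3*(-3 + 3))*(-7*(-3))) = 3*((-23 + 2*3*0)*21) = 3*((-23 + 0)*21) = 3*(-23*21) = 3*(-483) = -1449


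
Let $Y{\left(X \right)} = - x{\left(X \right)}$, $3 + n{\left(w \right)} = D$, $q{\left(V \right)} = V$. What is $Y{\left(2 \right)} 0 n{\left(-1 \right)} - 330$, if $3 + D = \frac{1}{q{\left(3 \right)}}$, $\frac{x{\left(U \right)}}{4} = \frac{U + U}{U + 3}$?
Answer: $-330$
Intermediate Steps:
$x{\left(U \right)} = \frac{8 U}{3 + U}$ ($x{\left(U \right)} = 4 \frac{U + U}{U + 3} = 4 \frac{2 U}{3 + U} = \frac{8 U}{3 + U}$)
$D = - \frac{8}{3}$ ($D = -3 + \frac{1}{3} = - \frac{8}{3} \approx -2.6667$)
$n{\left(w \right)} = - \frac{17}{3}$ ($n{\left(w \right)} = -3 - \frac{8}{3} = - \frac{17}{3}$)
$Y{\left(X \right)} = - \frac{8 X}{3 + X}$
$Y{\left(2 \right)} 0 n{\left(-1 \right)} - 330 = \left(-8\right) 2 \frac{1}{3 + 2} \cdot 0 \left(- \frac{17}{3}\right) - 330 = \left(-8\right) 2 \cdot \frac{1}{5} \cdot 0 \left(- \frac{17}{3}\right) - 330 = \left(- \frac{16}{5}\right) 0 \left(- \frac{17}{3}\right) - 330 = 0 \left(- \frac{17}{3}\right) - 330 = 0 - 330 = -330$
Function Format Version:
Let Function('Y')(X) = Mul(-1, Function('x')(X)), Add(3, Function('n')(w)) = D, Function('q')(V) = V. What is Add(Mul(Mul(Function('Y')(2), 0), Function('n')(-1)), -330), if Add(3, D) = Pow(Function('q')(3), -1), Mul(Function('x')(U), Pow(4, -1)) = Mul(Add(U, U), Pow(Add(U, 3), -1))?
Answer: -330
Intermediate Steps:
Function('x')(U) = Mul(8, U, Pow(Add(3, U), -1)) (Function('x')(U) = Mul(4, Mul(Add(U, U), Pow(Add(U, 3), -1))) = Mul(4, Mul(Mul(2, U), Pow(Add(3, U), -1))) = Mul(4, Mul(2, U, Pow(Add(3, U), -1))) = Mul(8, U, Pow(Add(3, U), -1)))
D = Rational(-8, 3) (D = Add(-3, Pow(3, -1)) = Add(-3, Rational(1, 3)) = Rational(-8, 3) ≈ -2.6667)
Function('n')(w) = Rational(-17, 3) (Function('n')(w) = Add(-3, Rational(-8, 3)) = Rational(-17, 3))
Function('Y')(X) = Mul(-8, X, Pow(Add(3, X), -1)) (Function('Y')(X) = Mul(-1, Mul(8, X, Pow(Add(3, X), -1))) = Mul(-8, X, Pow(Add(3, X), -1)))
Add(Mul(Mul(Function('Y')(2), 0), Function('n')(-1)), -330) = Add(Mul(Mul(Mul(-8, 2, Pow(Add(3, 2), -1)), 0), Rational(-17, 3)), -330) = Add(Mul(Mul(Mul(-8, 2, Pow(5, -1)), 0), Rational(-17, 3)), -330) = Add(Mul(Mul(Mul(-8, 2, Rational(1, 5)), 0), Rational(-17, 3)), -330) = Add(Mul(Mul(Rational(-16, 5), 0), Rational(-17, 3)), -330) = Add(Mul(0, Rational(-17, 3)), -330) = Add(0, -330) = -330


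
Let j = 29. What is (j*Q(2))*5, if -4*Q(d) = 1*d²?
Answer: -145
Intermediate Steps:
Q(d) = -d²/4
(j*Q(2))*5 = (29*(-¼*2²))*5 = (29*(-¼*4))*5 = (29*(-1))*5 = -29*5 = -145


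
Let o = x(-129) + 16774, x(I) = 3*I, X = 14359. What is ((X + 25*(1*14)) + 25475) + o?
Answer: 56571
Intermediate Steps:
o = 16387 (o = 3*(-129) + 16774 = -387 + 16774 = 16387)
((X + 25*(1*14)) + 25475) + o = ((14359 + 25*(1*14)) + 25475) + 16387 = ((14359 + 25*14) + 25475) + 16387 = ((14359 + 350) + 25475) + 16387 = (14709 + 25475) + 16387 = 40184 + 16387 = 56571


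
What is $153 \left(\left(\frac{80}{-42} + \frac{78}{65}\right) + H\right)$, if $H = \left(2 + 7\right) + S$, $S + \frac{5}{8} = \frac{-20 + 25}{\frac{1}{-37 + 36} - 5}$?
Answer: $\frac{292893}{280} \approx 1046.0$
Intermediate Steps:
$S = - \frac{35}{24}$ ($S = - \frac{5}{8} + \frac{-20 + 25}{\frac{1}{-37 + 36} - 5} = - \frac{5}{8} + \frac{5}{\frac{1}{-1} - 5} = - \frac{5}{8} + \frac{5}{-1 - 5} = - \frac{5}{8} + \frac{5}{-6} = - \frac{5}{8} + 5 \left(- \frac{1}{6}\right) = - \frac{5}{8} - \frac{5}{6} = - \frac{35}{24} \approx -1.4583$)
$H = \frac{181}{24}$ ($H = \left(2 + 7\right) - \frac{35}{24} = 9 - \frac{35}{24} = \frac{181}{24} \approx 7.5417$)
$153 \left(\left(\frac{80}{-42} + \frac{78}{65}\right) + H\right) = 153 \left(\left(\frac{80}{-42} + \frac{78}{65}\right) + \frac{181}{24}\right) = 153 \left(\left(80 \left(- \frac{1}{42}\right) + 78 \cdot \frac{1}{65}\right) + \frac{181}{24}\right) = 153 \left(\left(- \frac{40}{21} + \frac{6}{5}\right) + \frac{181}{24}\right) = 153 \left(- \frac{74}{105} + \frac{181}{24}\right) = 153 \cdot \frac{5743}{840} = \frac{292893}{280}$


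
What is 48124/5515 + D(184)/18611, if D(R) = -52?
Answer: 895348984/102639665 ≈ 8.7232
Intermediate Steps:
48124/5515 + D(184)/18611 = 48124/5515 - 52/18611 = 895348984/102639665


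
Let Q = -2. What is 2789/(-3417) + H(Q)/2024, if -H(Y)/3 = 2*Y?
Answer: -1400983/1729002 ≈ -0.81028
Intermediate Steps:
H(Y) = -6*Y
2789/(-3417) + H(Q)/2024 = 2789/(-3417) - 6*(-2)/2024 = 2789*(-1/3417) + 12*(1/2024) = -2789/3417 + 3/506 = -1400983/1729002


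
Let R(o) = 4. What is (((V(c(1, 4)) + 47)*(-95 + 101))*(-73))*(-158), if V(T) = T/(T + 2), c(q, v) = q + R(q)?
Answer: 23114136/7 ≈ 3.3020e+6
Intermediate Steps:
c(q, v) = 4 + q (c(q, v) = q + 4 = 4 + q)
V(T) = T/(2 + T)
(((V(c(1, 4)) + 47)*(-95 + 101))*(-73))*(-158) = ((((4 + 1)/(2 + (4 + 1)) + 47)*(-95 + 101))*(-73))*(-158) = (((5/(2 + 5) + 47)*6)*(-73))*(-158) = (((5/7 + 47)*6)*(-73))*(-158) = (((334/7)*6)*(-73))*(-158) = ((2004/7)*(-73))*(-158) = -146292/7*(-158) = 23114136/7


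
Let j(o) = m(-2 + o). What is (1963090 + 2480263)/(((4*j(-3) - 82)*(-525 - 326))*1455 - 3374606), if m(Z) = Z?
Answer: 4443353/122922304 ≈ 0.036148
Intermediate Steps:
j(o) = -2 + o
(1963090 + 2480263)/(((4*j(-3) - 82)*(-525 - 326))*1455 - 3374606) = (1963090 + 2480263)/(((4*(-2 - 3) - 82)*(-525 - 326))*1455 - 3374606) = 4443353/(((4*(-5) - 82)*(-851))*1455 - 3374606) = 4443353/(((-20 - 82)*(-851))*1455 - 3374606) = 4443353/(-102*(-851)*1455 - 3374606) = 4443353/(86802*1455 - 3374606) = 4443353/(126296910 - 3374606) = 4443353/122922304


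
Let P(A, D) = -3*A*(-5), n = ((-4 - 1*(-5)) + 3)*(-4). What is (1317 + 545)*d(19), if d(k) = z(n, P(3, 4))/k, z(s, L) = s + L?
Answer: 2842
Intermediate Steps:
n = -16 (n = ((-4 + 5) + 3)*(-4) = (1 + 3)*(-4) = 4*(-4) = -16)
P(A, D) = 15*A
z(s, L) = L + s
d(k) = 29/k (d(k) = (15*3 - 16)/k = (45 - 16)/k = 29/k)
(1317 + 545)*d(19) = (1317 + 545)*(29/19) = 1862*(29*(1/19)) = 1862*(29/19) = 2842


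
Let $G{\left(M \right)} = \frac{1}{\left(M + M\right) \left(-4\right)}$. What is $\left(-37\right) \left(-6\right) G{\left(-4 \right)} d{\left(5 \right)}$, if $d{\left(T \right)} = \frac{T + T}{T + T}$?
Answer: $\frac{111}{16} \approx 6.9375$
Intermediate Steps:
$d{\left(T \right)} = 1$ ($d{\left(T \right)} = \frac{2 T}{2 T} = 2 T \frac{1}{2 T} = 1$)
$G{\left(M \right)} = - \frac{1}{8 M}$ ($G{\left(M \right)} = \frac{1}{2 M} \left(- \frac{1}{4}\right) = - \frac{1}{8 M}$)
$\left(-37\right) \left(-6\right) G{\left(-4 \right)} d{\left(5 \right)} = \left(-37\right) \left(-6\right) - \frac{1}{8 \left(-4\right)} 1 = 222 \left(- \frac{1}{8}\right) \left(- \frac{1}{4}\right) 1 = 222 \cdot \frac{1}{32} \cdot 1 = 222 \cdot \frac{1}{32} = \frac{111}{16}$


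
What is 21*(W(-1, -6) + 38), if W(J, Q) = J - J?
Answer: 798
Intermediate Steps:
W(J, Q) = 0
21*(W(-1, -6) + 38) = 21*(0 + 38) = 21*38 = 798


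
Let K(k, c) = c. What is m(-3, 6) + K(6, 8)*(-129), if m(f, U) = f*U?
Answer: -1050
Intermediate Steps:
m(f, U) = U*f
m(-3, 6) + K(6, 8)*(-129) = 6*(-3) + 8*(-129) = -18 - 1032 = -1050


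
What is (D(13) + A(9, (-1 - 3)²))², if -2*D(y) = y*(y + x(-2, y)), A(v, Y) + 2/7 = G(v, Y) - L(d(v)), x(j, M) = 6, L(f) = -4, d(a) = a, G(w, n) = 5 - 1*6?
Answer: 2859481/196 ≈ 14589.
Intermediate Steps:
G(w, n) = -1 (G(w, n) = 5 - 6 = -1)
A(v, Y) = 19/7 (A(v, Y) = -2/7 + (-1 - 1*(-4)) = -2/7 + (-1 + 4) = -2/7 + 3 = 19/7)
D(y) = -y*(6 + y)/2 (D(y) = -y*(y + 6)/2 = -y*(6 + y)/2)
(D(13) + A(9, (-1 - 3)²))² = (-½*13*(6 + 13) + 19/7)² = (-½*13*19 + 19/7)² = (-247/2 + 19/7)² = (-1691/14)² = 2859481/196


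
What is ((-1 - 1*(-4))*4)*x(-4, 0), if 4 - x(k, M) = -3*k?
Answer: -96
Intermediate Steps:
x(k, M) = 4 + 3*k (x(k, M) = 4 - (-3)*k = 4 + 3*k)
((-1 - 1*(-4))*4)*x(-4, 0) = ((-1 - 1*(-4))*4)*(4 + 3*(-4)) = ((-1 + 4)*4)*(4 - 12) = (3*4)*(-8) = 12*(-8) = -96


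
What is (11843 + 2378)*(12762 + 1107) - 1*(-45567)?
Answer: 197276616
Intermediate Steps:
(11843 + 2378)*(12762 + 1107) - 1*(-45567) = 14221*13869 + 45567 = 197231049 + 45567 = 197276616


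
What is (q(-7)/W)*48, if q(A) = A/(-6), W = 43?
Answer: 56/43 ≈ 1.3023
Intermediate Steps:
q(A) = -A/6 (q(A) = A*(-⅙) = -A/6)
(q(-7)/W)*48 = ((-⅙*(-7))/43)*48 = ((1/43)*(7/6))*48 = (7/258)*48 = 56/43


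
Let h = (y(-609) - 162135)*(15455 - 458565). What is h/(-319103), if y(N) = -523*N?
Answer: 69289996920/319103 ≈ 2.1714e+5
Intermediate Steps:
h = -69289996920 (h = (-523*(-609) - 162135)*(15455 - 458565) = (318507 - 162135)*(-443110) = 156372*(-443110) = -69289996920)
h/(-319103) = -69289996920/(-319103) = -69289996920*(-1/319103) = 69289996920/319103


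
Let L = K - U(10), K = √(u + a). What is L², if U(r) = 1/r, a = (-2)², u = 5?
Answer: 841/100 ≈ 8.4100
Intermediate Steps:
a = 4
K = 3 (K = √(5 + 4) = √9 = 3)
L = 29/10 (L = 3 - 1/10 = 3 - 1*⅒ = 3 - ⅒ = 29/10 ≈ 2.9000)
L² = (29/10)² = 841/100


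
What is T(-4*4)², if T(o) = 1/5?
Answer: 1/25 ≈ 0.040000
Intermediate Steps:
T(o) = ⅕
T(-4*4)² = (⅕)² = 1/25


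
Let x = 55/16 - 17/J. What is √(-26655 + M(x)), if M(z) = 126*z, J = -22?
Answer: I*√50577054/44 ≈ 161.63*I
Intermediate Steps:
x = 741/176 (x = 55/16 - 17/(-22) = 55*(1/16) - 17*(-1/22) = 55/16 + 17/22 = 741/176 ≈ 4.2102)
√(-26655 + M(x)) = √(-26655 + 126*(741/176)) = √(-26655 + 46683/88) = √(-2298957/88) = I*√50577054/44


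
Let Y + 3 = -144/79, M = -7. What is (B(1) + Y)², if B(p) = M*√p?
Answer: 872356/6241 ≈ 139.78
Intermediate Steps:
B(p) = -7*√p
Y = -381/79 (Y = -3 - 144/79 = -381/79 ≈ -4.8228)
(B(1) + Y)² = (-7*√1 - 381/79)² = (-7*1 - 381/79)² = (-7 - 381/79)² = (-934/79)² = 872356/6241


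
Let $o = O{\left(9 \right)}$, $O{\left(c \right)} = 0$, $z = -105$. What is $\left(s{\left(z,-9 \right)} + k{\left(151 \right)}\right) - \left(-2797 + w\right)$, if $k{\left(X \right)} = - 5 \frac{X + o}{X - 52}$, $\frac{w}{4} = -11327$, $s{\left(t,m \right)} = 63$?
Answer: $\frac{4767877}{99} \approx 48160.0$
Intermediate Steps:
$w = -45308$ ($w = 4 \left(-11327\right) = -45308$)
$o = 0$
$k{\left(X \right)} = - \frac{5 X}{-52 + X}$ ($k{\left(X \right)} = - 5 \frac{X + 0}{X - 52} = - 5 \frac{X}{-52 + X} = - \frac{5 X}{-52 + X}$)
$\left(s{\left(z,-9 \right)} + k{\left(151 \right)}\right) - \left(-2797 + w\right) = \left(63 - \frac{755}{-52 + 151}\right) + \left(2797 - -45308\right) = \left(63 - \frac{755}{99}\right) + \left(2797 + 45308\right) = \left(63 - 755 \cdot \frac{1}{99}\right) + 48105 = \left(63 - \frac{755}{99}\right) + 48105 = \frac{5482}{99} + 48105 = \frac{4767877}{99}$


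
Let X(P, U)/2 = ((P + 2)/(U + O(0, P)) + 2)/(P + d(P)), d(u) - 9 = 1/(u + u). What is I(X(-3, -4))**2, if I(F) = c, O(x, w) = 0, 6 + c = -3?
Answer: 81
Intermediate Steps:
c = -9 (c = -6 - 3 = -9)
d(u) = 9 + 1/(2*u) (d(u) = 9 + 1/(u + u) = 9 + 1/(2*u))
X(P, U) = 2*(2 + (2 + P)/U)/(9 + P + 1/(2*P)) (X(P, U) = 2*(((P + 2)/(U + 0) + 2)/(P + (9 + 1/(2*P)))) = 2*(((2 + P)/U + 2)/(9 + P + 1/(2*P))) = 2*((2 + (2 + P)/U)/(9 + P + 1/(2*P))) = 2*(2 + (2 + P)/U)/(9 + P + 1/(2*P)))
I(F) = -9
I(X(-3, -4))**2 = (-9)**2 = 81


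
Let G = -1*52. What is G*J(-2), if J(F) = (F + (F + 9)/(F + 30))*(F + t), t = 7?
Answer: 455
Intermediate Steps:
J(F) = (7 + F)*(F + (9 + F)/(30 + F)) (J(F) = (F + (F + 9)/(F + 30))*(F + 7) = (F + (9 + F)/(30 + F))*(7 + F) = (7 + F)*(F + (9 + F)/(30 + F)))
G = -52
G*J(-2) = -52*(63 + (-2)³ + 38*(-2)² + 226*(-2))/(30 - 2) = -52*(63 - 8 + 38*4 - 452)/28 = -13*(63 - 8 + 152 - 452)/7 = -13*(-245)/7 = -52*(-35/4) = 455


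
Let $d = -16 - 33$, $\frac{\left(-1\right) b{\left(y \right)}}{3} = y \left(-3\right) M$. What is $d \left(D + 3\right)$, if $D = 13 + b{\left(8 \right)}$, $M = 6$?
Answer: $-21952$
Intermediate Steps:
$b{\left(y \right)} = 54 y$ ($b{\left(y \right)} = - 3 y \left(-3\right) 6 = - 3 - 3 y 6 = - 3 \left(- 18 y\right) = 54 y$)
$D = 445$ ($D = 13 + 54 \cdot 8 = 13 + 432 = 445$)
$d = -49$ ($d = -16 - 33 = -49$)
$d \left(D + 3\right) = - 49 \left(445 + 3\right) = \left(-49\right) 448 = -21952$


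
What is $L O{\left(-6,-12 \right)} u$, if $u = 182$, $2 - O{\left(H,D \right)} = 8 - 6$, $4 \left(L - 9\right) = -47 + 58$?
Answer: $0$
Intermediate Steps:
$L = \frac{47}{4}$ ($L = 9 + \frac{-47 + 58}{4} = 9 + \frac{1}{4} \cdot 11 = 9 + \frac{11}{4} = \frac{47}{4} \approx 11.75$)
$O{\left(H,D \right)} = 0$ ($O{\left(H,D \right)} = 2 - \left(8 - 6\right) = 2 - 2 = 0$)
$L O{\left(-6,-12 \right)} u = \frac{47}{4} \cdot 0 \cdot 182 = 0 \cdot 182 = 0$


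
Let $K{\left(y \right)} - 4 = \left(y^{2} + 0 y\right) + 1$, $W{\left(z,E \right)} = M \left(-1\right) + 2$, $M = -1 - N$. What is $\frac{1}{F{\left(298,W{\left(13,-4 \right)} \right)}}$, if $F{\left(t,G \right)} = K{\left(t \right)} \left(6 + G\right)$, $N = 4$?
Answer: $\frac{1}{1154517} \approx 8.6616 \cdot 10^{-7}$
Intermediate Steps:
$M = -5$ ($M = -1 - 4 = -5$)
$W{\left(z,E \right)} = 7$ ($W{\left(z,E \right)} = \left(-5\right) \left(-1\right) + 2 = 5 + 2 = 7$)
$K{\left(y \right)} = 5 + y^{2}$ ($K{\left(y \right)} = 4 + \left(\left(y^{2} + 0 y\right) + 1\right) = 4 + \left(\left(y^{2} + 0\right) + 1\right) = 4 + \left(y^{2} + 1\right) = 4 + \left(1 + y^{2}\right) = 5 + y^{2}$)
$F{\left(t,G \right)} = \left(5 + t^{2}\right) \left(6 + G\right)$
$\frac{1}{F{\left(298,W{\left(13,-4 \right)} \right)}} = \frac{1}{\left(5 + 298^{2}\right) \left(6 + 7\right)} = \frac{1}{\left(5 + 88804\right) 13} = \frac{1}{88809 \cdot 13} = \frac{1}{1154517}$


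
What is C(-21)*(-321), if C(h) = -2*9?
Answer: 5778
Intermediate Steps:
C(h) = -18
C(-21)*(-321) = -18*(-321) = 5778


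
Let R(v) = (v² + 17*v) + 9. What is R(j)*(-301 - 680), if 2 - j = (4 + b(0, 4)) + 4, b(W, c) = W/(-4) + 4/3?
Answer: 60713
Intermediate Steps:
b(W, c) = 4/3 - W/4 (b(W, c) = W*(-¼) + 4*(⅓) = -W/4 + 4/3 = 4/3 - W/4)
j = -22/3 (j = 2 - ((4 + (4/3 - ¼*0)) + 4) = 2 - ((4 + (4/3 + 0)) + 4) = 2 - ((4 + 4/3) + 4) = 2 - (16/3 + 4) = 2 - 1*28/3 = 2 - 28/3 = -22/3 ≈ -7.3333)
R(v) = 9 + v² + 17*v
R(j)*(-301 - 680) = (9 + (-22/3)² + 17*(-22/3))*(-301 - 680) = (9 + 484/9 - 374/3)*(-981) = -557/9*(-981) = 60713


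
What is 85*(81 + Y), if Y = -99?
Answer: -1530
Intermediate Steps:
85*(81 + Y) = 85*(81 - 99) = 85*(-18) = -1530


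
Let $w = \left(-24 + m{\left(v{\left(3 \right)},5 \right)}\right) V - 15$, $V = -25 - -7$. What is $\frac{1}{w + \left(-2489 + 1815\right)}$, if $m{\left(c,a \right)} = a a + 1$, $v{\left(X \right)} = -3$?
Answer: $- \frac{1}{725} \approx -0.0013793$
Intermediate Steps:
$V = -18$ ($V = -25 + 7 = -18$)
$m{\left(c,a \right)} = 1 + a^{2}$ ($m{\left(c,a \right)} = a^{2} + 1 = 1 + a^{2}$)
$w = -51$ ($w = \left(-24 + \left(1 + 5^{2}\right)\right) \left(-18\right) - 15 = \left(-24 + \left(1 + 25\right)\right) \left(-18\right) - 15 = \left(-24 + 26\right) \left(-18\right) - 15 = 2 \left(-18\right) - 15 = -36 - 15 = -51$)
$\frac{1}{w + \left(-2489 + 1815\right)} = \frac{1}{-51 + \left(-2489 + 1815\right)} = \frac{1}{-51 - 674} = \frac{1}{-725} = - \frac{1}{725}$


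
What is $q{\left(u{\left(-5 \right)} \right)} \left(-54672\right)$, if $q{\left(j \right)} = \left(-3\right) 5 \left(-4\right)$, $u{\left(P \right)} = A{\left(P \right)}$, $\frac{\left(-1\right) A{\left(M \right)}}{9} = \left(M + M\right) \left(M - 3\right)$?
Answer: $-3280320$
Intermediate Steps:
$A{\left(M \right)} = - 18 M \left(-3 + M\right)$ ($A{\left(M \right)} = - 9 \left(M + M\right) \left(M - 3\right) = - 9 \cdot 2 M \left(-3 + M\right) = - 18 M \left(-3 + M\right)$)
$u{\left(P \right)} = 18 P \left(3 - P\right)$
$q{\left(j \right)} = 60$ ($q{\left(j \right)} = \left(-15\right) \left(-4\right) = 60$)
$q{\left(u{\left(-5 \right)} \right)} \left(-54672\right) = 60 \left(-54672\right) = -3280320$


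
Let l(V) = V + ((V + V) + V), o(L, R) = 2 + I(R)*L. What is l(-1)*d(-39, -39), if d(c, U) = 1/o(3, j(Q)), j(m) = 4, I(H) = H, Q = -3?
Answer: -2/7 ≈ -0.28571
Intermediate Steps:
o(L, R) = 2 + L*R (o(L, R) = 2 + R*L = 2 + L*R)
d(c, U) = 1/14 (d(c, U) = 1/(2 + 3*4) = 1/(2 + 12) = 1/14)
l(V) = 4*V (l(V) = V + (2*V + V) = V + 3*V = 4*V)
l(-1)*d(-39, -39) = (4*(-1))*(1/14) = -4*1/14 = -2/7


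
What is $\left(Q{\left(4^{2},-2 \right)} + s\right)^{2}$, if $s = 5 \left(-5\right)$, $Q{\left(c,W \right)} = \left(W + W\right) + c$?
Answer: $169$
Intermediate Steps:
$Q{\left(c,W \right)} = c + 2 W$ ($Q{\left(c,W \right)} = 2 W + c = c + 2 W$)
$s = -25$
$\left(Q{\left(4^{2},-2 \right)} + s\right)^{2} = \left(\left(4^{2} + 2 \left(-2\right)\right) - 25\right)^{2} = \left(\left(16 - 4\right) - 25\right)^{2} = \left(12 - 25\right)^{2} = \left(-13\right)^{2} = 169$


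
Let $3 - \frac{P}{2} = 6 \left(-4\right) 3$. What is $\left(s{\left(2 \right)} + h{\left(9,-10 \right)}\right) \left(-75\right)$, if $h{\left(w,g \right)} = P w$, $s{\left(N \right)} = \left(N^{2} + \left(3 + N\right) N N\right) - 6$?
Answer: $-102600$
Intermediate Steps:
$P = 150$ ($P = 6 - 2 \cdot 6 \left(-4\right) 3 = 6 - 2 \left(\left(-24\right) 3\right) = 6 - -144 = 6 + 144 = 150$)
$s{\left(N \right)} = -6 + N^{2} + N^{2} \left(3 + N\right)$ ($s{\left(N \right)} = \left(N^{2} + N \left(3 + N\right) N\right) - 6 = \left(N^{2} + N^{2} \left(3 + N\right)\right) - 6 = -6 + N^{2} + N^{2} \left(3 + N\right)$)
$h{\left(w,g \right)} = 150 w$
$\left(s{\left(2 \right)} + h{\left(9,-10 \right)}\right) \left(-75\right) = \left(\left(-6 + 2^{3} + 4 \cdot 2^{2}\right) + 150 \cdot 9\right) \left(-75\right) = \left(\left(-6 + 8 + 4 \cdot 4\right) + 1350\right) \left(-75\right) = \left(\left(-6 + 8 + 16\right) + 1350\right) \left(-75\right) = \left(18 + 1350\right) \left(-75\right) = 1368 \left(-75\right) = -102600$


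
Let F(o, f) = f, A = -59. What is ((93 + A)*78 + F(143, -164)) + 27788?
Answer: 30276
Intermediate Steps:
((93 + A)*78 + F(143, -164)) + 27788 = ((93 - 59)*78 - 164) + 27788 = (34*78 - 164) + 27788 = (2652 - 164) + 27788 = 2488 + 27788 = 30276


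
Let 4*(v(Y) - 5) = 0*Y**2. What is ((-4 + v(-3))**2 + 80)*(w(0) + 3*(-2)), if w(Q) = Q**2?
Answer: -486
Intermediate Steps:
v(Y) = 5 (v(Y) = 5 + (0*Y**2)/4 = 5 + (1/4)*0 = 5 + 0 = 5)
((-4 + v(-3))**2 + 80)*(w(0) + 3*(-2)) = ((-4 + 5)**2 + 80)*(0**2 + 3*(-2)) = (1**2 + 80)*(0 - 6) = (1 + 80)*(-6) = 81*(-6) = -486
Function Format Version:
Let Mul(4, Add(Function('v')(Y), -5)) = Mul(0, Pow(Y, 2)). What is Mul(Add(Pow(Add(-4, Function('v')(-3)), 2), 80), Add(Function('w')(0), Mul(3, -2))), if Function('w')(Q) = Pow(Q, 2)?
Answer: -486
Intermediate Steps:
Function('v')(Y) = 5 (Function('v')(Y) = Add(5, Mul(Rational(1, 4), Mul(0, Pow(Y, 2)))) = Add(5, Mul(Rational(1, 4), 0)) = Add(5, 0) = 5)
Mul(Add(Pow(Add(-4, Function('v')(-3)), 2), 80), Add(Function('w')(0), Mul(3, -2))) = Mul(Add(Pow(Add(-4, 5), 2), 80), Add(Pow(0, 2), Mul(3, -2))) = Mul(Add(Pow(1, 2), 80), Add(0, -6)) = Mul(Add(1, 80), -6) = Mul(81, -6) = -486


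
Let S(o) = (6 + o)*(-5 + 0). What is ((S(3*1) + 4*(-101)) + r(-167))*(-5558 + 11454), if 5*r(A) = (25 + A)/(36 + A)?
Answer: -1733146888/655 ≈ -2.6460e+6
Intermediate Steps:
S(o) = -30 - 5*o (S(o) = (6 + o)*(-5) = -30 - 5*o)
r(A) = (25 + A)/(5*(36 + A)) (r(A) = ((25 + A)/(36 + A))/5 = (25 + A)/(5*(36 + A)))
((S(3*1) + 4*(-101)) + r(-167))*(-5558 + 11454) = (((-30 - 15) + 4*(-101)) + (25 - 167)/(5*(36 - 167)))*(-5558 + 11454) = (((-30 - 5*3) - 404) + (1/5)*(-142)/(-131))*5896 = (((-30 - 15) - 404) + (1/5)*(-1/131)*(-142))*5896 = ((-45 - 404) + 142/655)*5896 = (-449 + 142/655)*5896 = -293953/655*5896 = -1733146888/655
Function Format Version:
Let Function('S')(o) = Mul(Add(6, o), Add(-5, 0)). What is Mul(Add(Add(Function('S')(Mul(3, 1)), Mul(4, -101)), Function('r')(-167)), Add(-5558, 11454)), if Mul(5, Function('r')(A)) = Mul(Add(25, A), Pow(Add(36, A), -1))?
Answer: Rational(-1733146888, 655) ≈ -2.6460e+6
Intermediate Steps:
Function('S')(o) = Add(-30, Mul(-5, o)) (Function('S')(o) = Mul(Add(6, o), -5) = Add(-30, Mul(-5, o)))
Function('r')(A) = Mul(Rational(1, 5), Pow(Add(36, A), -1), Add(25, A)) (Function('r')(A) = Mul(Rational(1, 5), Mul(Add(25, A), Pow(Add(36, A), -1))) = Mul(Rational(1, 5), Mul(Pow(Add(36, A), -1), Add(25, A))) = Mul(Rational(1, 5), Pow(Add(36, A), -1), Add(25, A)))
Mul(Add(Add(Function('S')(Mul(3, 1)), Mul(4, -101)), Function('r')(-167)), Add(-5558, 11454)) = Mul(Add(Add(Add(-30, Mul(-5, Mul(3, 1))), Mul(4, -101)), Mul(Rational(1, 5), Pow(Add(36, -167), -1), Add(25, -167))), Add(-5558, 11454)) = Mul(Add(Add(Add(-30, Mul(-5, 3)), -404), Mul(Rational(1, 5), Pow(-131, -1), -142)), 5896) = Mul(Add(Add(Add(-30, -15), -404), Mul(Rational(1, 5), Rational(-1, 131), -142)), 5896) = Mul(Add(Add(-45, -404), Rational(142, 655)), 5896) = Mul(Add(-449, Rational(142, 655)), 5896) = Mul(Rational(-293953, 655), 5896) = Rational(-1733146888, 655)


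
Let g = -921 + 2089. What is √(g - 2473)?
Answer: 3*I*√145 ≈ 36.125*I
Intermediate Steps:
g = 1168
√(g - 2473) = √(1168 - 2473) = √(-1305) = 3*I*√145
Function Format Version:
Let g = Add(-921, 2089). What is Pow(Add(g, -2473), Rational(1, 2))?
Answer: Mul(3, I, Pow(145, Rational(1, 2))) ≈ Mul(36.125, I)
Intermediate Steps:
g = 1168
Pow(Add(g, -2473), Rational(1, 2)) = Pow(Add(1168, -2473), Rational(1, 2)) = Pow(-1305, Rational(1, 2)) = Mul(3, I, Pow(145, Rational(1, 2)))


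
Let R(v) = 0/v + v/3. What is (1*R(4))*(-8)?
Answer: -32/3 ≈ -10.667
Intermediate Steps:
R(v) = v/3 (R(v) = 0 + v*(⅓) = 0 + v/3 = v/3)
(1*R(4))*(-8) = (1*((⅓)*4))*(-8) = (1*(4/3))*(-8) = (4/3)*(-8) = -32/3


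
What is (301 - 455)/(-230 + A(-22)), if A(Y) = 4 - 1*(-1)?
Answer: 154/225 ≈ 0.68444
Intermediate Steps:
A(Y) = 5 (A(Y) = 4 + 1 = 5)
(301 - 455)/(-230 + A(-22)) = (301 - 455)/(-230 + 5) = -154/(-225) = -154*(-1/225) = 154/225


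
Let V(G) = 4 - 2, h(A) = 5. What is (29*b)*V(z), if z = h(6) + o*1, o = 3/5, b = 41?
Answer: 2378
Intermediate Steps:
o = 3/5 (o = 3*(1/5) = 3/5 ≈ 0.60000)
z = 28/5 (z = 5 + (3/5)*1 = 5 + 3/5 = 28/5 ≈ 5.6000)
V(G) = 2
(29*b)*V(z) = (29*41)*2 = 1189*2 = 2378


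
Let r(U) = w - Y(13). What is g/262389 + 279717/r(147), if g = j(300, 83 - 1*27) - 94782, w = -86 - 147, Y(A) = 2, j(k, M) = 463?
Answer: -73416828878/61661415 ≈ -1190.6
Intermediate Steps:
w = -233
g = -94319 (g = 463 - 94782 = -94319)
r(U) = -235 (r(U) = -233 - 1*2 = -233 - 2 = -235)
g/262389 + 279717/r(147) = -94319/262389 + 279717/(-235) = -94319*1/262389 + 279717*(-1/235) = -94319/262389 - 279717/235 = -73416828878/61661415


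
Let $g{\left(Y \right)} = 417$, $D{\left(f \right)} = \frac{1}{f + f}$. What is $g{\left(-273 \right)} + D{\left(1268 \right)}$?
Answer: $\frac{1057513}{2536} \approx 417.0$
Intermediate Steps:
$D{\left(f \right)} = \frac{1}{2 f}$
$g{\left(-273 \right)} + D{\left(1268 \right)} = 417 + \frac{1}{2 \cdot 1268} = 417 + \frac{1}{2} \cdot \frac{1}{1268} = 417 + \frac{1}{2536} = \frac{1057513}{2536}$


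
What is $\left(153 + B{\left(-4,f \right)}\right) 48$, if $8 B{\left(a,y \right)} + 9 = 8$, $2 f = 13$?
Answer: $7338$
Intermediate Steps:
$f = \frac{13}{2}$ ($f = \frac{1}{2} \cdot 13 = \frac{13}{2} \approx 6.5$)
$B{\left(a,y \right)} = - \frac{1}{8}$ ($B{\left(a,y \right)} = - \frac{9}{8} + \frac{1}{8} \cdot 8 = - \frac{9}{8} + 1 = - \frac{1}{8}$)
$\left(153 + B{\left(-4,f \right)}\right) 48 = \left(153 - \frac{1}{8}\right) 48 = \frac{1223}{8} \cdot 48 = 7338$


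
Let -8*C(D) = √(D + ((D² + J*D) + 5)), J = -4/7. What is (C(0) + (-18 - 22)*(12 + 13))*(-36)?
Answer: 36000 + 9*√5/2 ≈ 36010.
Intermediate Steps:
J = -4/7 (J = -4*⅐ = -4/7 ≈ -0.57143)
C(D) = -√(5 + D² + 3*D/7)/8 (C(D) = -√(D + ((D² - 4*D/7) + 5))/8 = -√(D + (5 + D² - 4*D/7))/8 = -√(5 + D² + 3*D/7)/8)
(C(0) + (-18 - 22)*(12 + 13))*(-36) = (-√(245 + 21*0 + 49*0²)/56 + (-18 - 22)*(12 + 13))*(-36) = (-√(245 + 0 + 49*0)/56 - 40*25)*(-36) = (-√(245 + 0 + 0)/56 - 1000)*(-36) = (-√5/8 - 1000)*(-36) = (-1000 - √5/8)*(-36) = 36000 + 9*√5/2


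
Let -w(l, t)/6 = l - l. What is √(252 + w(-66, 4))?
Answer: 6*√7 ≈ 15.875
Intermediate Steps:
w(l, t) = 0 (w(l, t) = -6*(l - l) = -6*0 = 0)
√(252 + w(-66, 4)) = √(252 + 0) = √252 = 6*√7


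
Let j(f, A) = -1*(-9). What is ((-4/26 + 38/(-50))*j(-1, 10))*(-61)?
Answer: 163053/325 ≈ 501.70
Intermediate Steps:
j(f, A) = 9
((-4/26 + 38/(-50))*j(-1, 10))*(-61) = ((-4/26 + 38/(-50))*9)*(-61) = ((-4*1/26 + 38*(-1/50))*9)*(-61) = ((-2/13 - 19/25)*9)*(-61) = -297/325*9*(-61) = -2673/325*(-61) = 163053/325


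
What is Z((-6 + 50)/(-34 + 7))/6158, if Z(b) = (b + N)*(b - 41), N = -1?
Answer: 81721/4489182 ≈ 0.018204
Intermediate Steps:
Z(b) = (-1 + b)*(-41 + b) (Z(b) = (b - 1)*(b - 41) = (-1 + b)*(-41 + b))
Z((-6 + 50)/(-34 + 7))/6158 = (41 + ((-6 + 50)/(-34 + 7))² - 42*(-6 + 50)/(-34 + 7))/6158 = (41 + (44/(-27))² - 1848/(-27))*(1/6158) = (41 + (44*(-1/27))² - 1848*(-1)/27)*(1/6158) = (41 + (-44/27)² - 42*(-44/27))*(1/6158) = (41 + 1936/729 + 616/9)*(1/6158) = (81721/729)*(1/6158) = 81721/4489182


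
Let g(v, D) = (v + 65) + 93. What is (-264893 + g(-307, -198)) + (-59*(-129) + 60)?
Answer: -257371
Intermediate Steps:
g(v, D) = 158 + v (g(v, D) = (65 + v) + 93 = 158 + v)
(-264893 + g(-307, -198)) + (-59*(-129) + 60) = (-264893 + (158 - 307)) + (-59*(-129) + 60) = (-264893 - 149) + (7611 + 60) = -265042 + 7671 = -257371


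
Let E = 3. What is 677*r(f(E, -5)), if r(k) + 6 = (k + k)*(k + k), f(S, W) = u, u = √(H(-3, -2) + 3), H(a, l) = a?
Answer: -4062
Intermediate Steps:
u = 0 (u = √(-3 + 3) = √0 = 0)
f(S, W) = 0
r(k) = -6 + 4*k² (r(k) = -6 + (k + k)*(k + k) = -6 + (2*k)*(2*k) = -6 + 4*k²)
677*r(f(E, -5)) = 677*(-6 + 4*0²) = 677*(-6 + 4*0) = 677*(-6 + 0) = 677*(-6) = -4062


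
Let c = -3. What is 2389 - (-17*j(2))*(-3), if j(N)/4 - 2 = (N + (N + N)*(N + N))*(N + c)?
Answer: 5653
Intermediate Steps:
j(N) = 8 + 4*(-3 + N)*(N + 4*N²) (j(N) = 8 + 4*((N + (N + N)*(N + N))*(N - 3)) = 8 + 4*((N + (2*N)*(2*N))*(-3 + N)) = 8 + 4*((N + 4*N²)*(-3 + N)) = 8 + 4*((-3 + N)*(N + 4*N²)) = 8 + 4*(-3 + N)*(N + 4*N²))
2389 - (-17*j(2))*(-3) = 2389 - (-17*(8 - 44*2² - 12*2 + 16*2³))*(-3) = 2389 - (-17*(8 - 44*4 - 24 + 16*8))*(-3) = 2389 - (-17*(8 - 176 - 24 + 128))*(-3) = 2389 - (-17*(-64))*(-3) = 2389 - 1088*(-3) = 2389 - 1*(-3264) = 2389 + 3264 = 5653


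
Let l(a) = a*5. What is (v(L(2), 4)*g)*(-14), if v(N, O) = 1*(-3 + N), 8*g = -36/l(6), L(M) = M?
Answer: -21/10 ≈ -2.1000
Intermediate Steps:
l(a) = 5*a
g = -3/20 (g = (-36/(5*6))/8 = (-36/30)/8 = (-36*1/30)/8 = (⅛)*(-6/5) = -3/20 ≈ -0.15000)
v(N, O) = -3 + N
(v(L(2), 4)*g)*(-14) = ((-3 + 2)*(-3/20))*(-14) = -1*(-3/20)*(-14) = (3/20)*(-14) = -21/10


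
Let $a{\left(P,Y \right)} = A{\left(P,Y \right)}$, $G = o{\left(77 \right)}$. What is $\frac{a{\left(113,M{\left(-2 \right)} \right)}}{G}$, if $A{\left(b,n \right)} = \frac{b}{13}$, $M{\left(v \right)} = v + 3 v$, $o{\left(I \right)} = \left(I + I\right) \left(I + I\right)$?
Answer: $\frac{113}{308308} \approx 0.00036652$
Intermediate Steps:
$o{\left(I \right)} = 4 I^{2}$ ($o{\left(I \right)} = 2 I 2 I = 4 I^{2}$)
$M{\left(v \right)} = 4 v$
$A{\left(b,n \right)} = \frac{b}{13}$ ($A{\left(b,n \right)} = b \frac{1}{13} = \frac{b}{13}$)
$G = 23716$ ($G = 4 \cdot 77^{2} = 4 \cdot 5929 = 23716$)
$a{\left(P,Y \right)} = \frac{P}{13}$
$\frac{a{\left(113,M{\left(-2 \right)} \right)}}{G} = \frac{\frac{1}{13} \cdot 113}{23716} = \frac{113}{13} \cdot \frac{1}{23716} = \frac{113}{308308}$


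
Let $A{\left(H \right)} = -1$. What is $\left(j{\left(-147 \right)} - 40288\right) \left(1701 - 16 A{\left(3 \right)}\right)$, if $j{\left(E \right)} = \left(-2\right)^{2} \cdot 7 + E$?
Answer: $-69378819$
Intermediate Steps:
$j{\left(E \right)} = 28 + E$ ($j{\left(E \right)} = 4 \cdot 7 + E = 28 + E$)
$\left(j{\left(-147 \right)} - 40288\right) \left(1701 - 16 A{\left(3 \right)}\right) = \left(\left(28 - 147\right) - 40288\right) \left(1701 - -16\right) = \left(-119 - 40288\right) \left(1701 + 16\right) = \left(-40407\right) 1717 = -69378819$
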